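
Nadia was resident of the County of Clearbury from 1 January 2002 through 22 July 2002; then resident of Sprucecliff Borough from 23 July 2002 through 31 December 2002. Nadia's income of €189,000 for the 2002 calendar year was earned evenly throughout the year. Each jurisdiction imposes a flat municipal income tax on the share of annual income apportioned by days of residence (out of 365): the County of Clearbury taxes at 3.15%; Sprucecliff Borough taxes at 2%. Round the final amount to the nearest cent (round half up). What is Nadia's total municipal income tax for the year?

The County of Clearbury, 1 January – 22 July 2002: 203 days → €189,000 × 3.15% × 203/365 = €3,311.1247
Sprucecliff Borough, 23 July – 31 December 2002: 162 days → €189,000 × 2% × 162/365 = €1,677.6986
Total = €4,988.8233

€4,988.82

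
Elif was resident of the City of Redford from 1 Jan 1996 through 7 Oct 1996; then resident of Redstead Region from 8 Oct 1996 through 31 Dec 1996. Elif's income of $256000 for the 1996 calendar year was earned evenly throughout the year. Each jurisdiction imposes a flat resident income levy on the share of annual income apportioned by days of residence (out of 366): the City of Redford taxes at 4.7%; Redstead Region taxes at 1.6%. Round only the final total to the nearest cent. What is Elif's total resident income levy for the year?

The City of Redford, 1 Jan – 7 Oct 1996: 281 days → $256000 × 4.7% × 281/366 = $9237.6831
Redstead Region, 8 Oct – 31 Dec 1996: 85 days → $256000 × 1.6% × 85/366 = $951.2568
Total = $10188.9399

$10188.94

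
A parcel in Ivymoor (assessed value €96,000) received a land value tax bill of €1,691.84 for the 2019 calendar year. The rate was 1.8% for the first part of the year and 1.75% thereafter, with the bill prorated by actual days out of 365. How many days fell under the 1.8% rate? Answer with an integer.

Let d = days at the first rate; then 365 − d days at the second rate.
€96,000 × [1.8%·d + 1.75%·(365−d)] / 365 = €1,691.84
Solving gives d = 90, so the new rate took effect on 1 Apr 2019.

90 days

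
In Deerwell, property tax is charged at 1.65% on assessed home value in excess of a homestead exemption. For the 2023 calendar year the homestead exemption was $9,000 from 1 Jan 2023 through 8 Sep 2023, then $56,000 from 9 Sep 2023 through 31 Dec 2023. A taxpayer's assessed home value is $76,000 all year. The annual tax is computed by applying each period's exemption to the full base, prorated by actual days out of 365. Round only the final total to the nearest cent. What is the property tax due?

$863.29

1 Jan – 8 Sep 2023: 251 days, exemption $9,000 → ($76,000 − $9,000) × 1.65% × 251/365 = $760.2205
9 Sep – 31 Dec 2023: 114 days, exemption $56,000 → ($76,000 − $56,000) × 1.65% × 114/365 = $103.0685
Total = $863.2890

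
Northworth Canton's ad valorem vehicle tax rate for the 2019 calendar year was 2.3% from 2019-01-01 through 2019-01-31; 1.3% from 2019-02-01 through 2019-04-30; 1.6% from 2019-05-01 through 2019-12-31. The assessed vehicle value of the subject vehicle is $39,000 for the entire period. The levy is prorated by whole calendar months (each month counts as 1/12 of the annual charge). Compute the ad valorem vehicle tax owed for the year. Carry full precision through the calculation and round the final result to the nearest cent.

2019-01-01 to 2019-01-31: 1 month at 2.3% → $39,000 × 2.3% × 1/12 = $74.7500
2019-02-01 to 2019-04-30: 3 months at 1.3% → $39,000 × 1.3% × 3/12 = $126.7500
2019-05-01 to 2019-12-31: 8 months at 1.6% → $39,000 × 1.6% × 8/12 = $416.0000
Total = $617.5000

$617.50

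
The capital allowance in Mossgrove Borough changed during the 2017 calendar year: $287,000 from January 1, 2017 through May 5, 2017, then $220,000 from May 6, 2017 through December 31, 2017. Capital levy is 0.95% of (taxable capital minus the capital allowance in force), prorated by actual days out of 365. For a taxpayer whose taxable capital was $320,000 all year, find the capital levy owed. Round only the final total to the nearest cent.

January 1 – May 5, 2017: 125 days, exemption $287,000 → ($320,000 − $287,000) × 0.95% × 125/365 = $107.3630
May 6 – December 31, 2017: 240 days, exemption $220,000 → ($320,000 − $220,000) × 0.95% × 240/365 = $624.6575
Total = $732.0205

$732.02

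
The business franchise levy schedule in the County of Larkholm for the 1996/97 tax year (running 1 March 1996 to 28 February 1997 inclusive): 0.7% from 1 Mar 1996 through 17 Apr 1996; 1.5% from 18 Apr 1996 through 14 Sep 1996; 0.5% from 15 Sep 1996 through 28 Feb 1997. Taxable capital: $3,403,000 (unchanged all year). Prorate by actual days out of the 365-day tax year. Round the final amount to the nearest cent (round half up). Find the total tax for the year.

$31,894.97

1 Mar – 17 Apr 1996: 48 days at 0.7% → $3,403,000 × 0.7% × 48/365 = $3,132.6247
18 Apr – 14 Sep 1996: 150 days at 1.5% → $3,403,000 × 1.5% × 150/365 = $20,977.3973
15 Sep 1996 – 28 Feb 1997: 167 days at 0.5% → $3,403,000 × 0.5% × 167/365 = $7,784.9452
Total = $31,894.9671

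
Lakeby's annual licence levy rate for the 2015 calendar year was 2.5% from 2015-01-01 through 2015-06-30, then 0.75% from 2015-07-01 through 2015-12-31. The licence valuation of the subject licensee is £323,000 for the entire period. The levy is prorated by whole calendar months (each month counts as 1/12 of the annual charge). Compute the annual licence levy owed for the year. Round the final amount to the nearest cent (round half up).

2015-01-01 to 2015-06-30: 6 months at 2.5% → £323,000 × 2.5% × 6/12 = £4,037.5000
2015-07-01 to 2015-12-31: 6 months at 0.75% → £323,000 × 0.75% × 6/12 = £1,211.2500
Total = £5,248.7500

£5,248.75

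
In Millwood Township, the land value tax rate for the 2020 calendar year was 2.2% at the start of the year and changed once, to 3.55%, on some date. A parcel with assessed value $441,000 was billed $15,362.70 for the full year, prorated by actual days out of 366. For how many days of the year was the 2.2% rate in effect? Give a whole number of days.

18 days

Let d = days at the first rate; then 366 − d days at the second rate.
$441,000 × [2.2%·d + 3.55%·(366−d)] / 366 = $15,362.70
Solving gives d = 18, so the new rate took effect on 19 January 2020.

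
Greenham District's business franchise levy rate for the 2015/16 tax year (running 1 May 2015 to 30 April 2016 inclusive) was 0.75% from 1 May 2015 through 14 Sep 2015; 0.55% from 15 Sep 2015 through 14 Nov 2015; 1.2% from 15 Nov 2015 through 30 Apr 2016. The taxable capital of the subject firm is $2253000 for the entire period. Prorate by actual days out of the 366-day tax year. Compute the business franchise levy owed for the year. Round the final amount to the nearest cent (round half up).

$20800.24

1 May – 14 Sep 2015: 137 days at 0.75% → $2253000 × 0.75% × 137/366 = $6325.0205
15 Sep – 14 Nov 2015: 61 days at 0.55% → $2253000 × 0.55% × 61/366 = $2065.2500
15 Nov 2015 – 30 Apr 2016: 168 days at 1.2% → $2253000 × 1.2% × 168/366 = $12409.9672
Total = $20800.2377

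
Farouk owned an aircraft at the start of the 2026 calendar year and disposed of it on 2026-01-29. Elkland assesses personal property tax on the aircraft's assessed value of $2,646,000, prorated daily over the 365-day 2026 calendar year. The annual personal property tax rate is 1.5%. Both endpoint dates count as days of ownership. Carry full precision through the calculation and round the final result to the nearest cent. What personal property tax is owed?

Days held (2026-01-01 to 2026-01-29): 29 out of 365
Tax = $2,646,000 × 1.5% × 29/365 = $3,153.4521

$3,153.45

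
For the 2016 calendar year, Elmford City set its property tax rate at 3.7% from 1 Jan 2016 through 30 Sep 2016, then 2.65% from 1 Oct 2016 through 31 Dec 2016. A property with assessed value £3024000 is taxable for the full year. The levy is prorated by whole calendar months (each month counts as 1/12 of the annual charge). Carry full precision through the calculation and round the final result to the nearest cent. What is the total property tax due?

1 Jan – 30 Sep 2016: 9 months at 3.7% → £3024000 × 3.7% × 9/12 = £83916.0000
1 Oct – 31 Dec 2016: 3 months at 2.65% → £3024000 × 2.65% × 3/12 = £20034.0000
Total = £103950.0000

£103950.00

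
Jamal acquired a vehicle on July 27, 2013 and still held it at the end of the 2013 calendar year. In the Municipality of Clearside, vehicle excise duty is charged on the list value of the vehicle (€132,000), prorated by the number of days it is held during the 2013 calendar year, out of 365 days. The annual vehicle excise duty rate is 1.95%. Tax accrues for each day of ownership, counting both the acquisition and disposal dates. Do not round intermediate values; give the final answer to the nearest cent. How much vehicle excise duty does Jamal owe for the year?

Days held (July 27 – December 31, 2013): 158 out of 365
Tax = €132,000 × 1.95% × 158/365 = €1,114.2247

€1,114.22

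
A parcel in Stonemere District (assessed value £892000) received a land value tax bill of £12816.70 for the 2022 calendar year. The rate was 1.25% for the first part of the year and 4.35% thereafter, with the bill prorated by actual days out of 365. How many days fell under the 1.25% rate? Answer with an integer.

Let d = days at the first rate; then 365 − d days at the second rate.
£892000 × [1.25%·d + 4.35%·(365−d)] / 365 = £12816.70
Solving gives d = 343, so the new rate took effect on 10 December 2022.

343 days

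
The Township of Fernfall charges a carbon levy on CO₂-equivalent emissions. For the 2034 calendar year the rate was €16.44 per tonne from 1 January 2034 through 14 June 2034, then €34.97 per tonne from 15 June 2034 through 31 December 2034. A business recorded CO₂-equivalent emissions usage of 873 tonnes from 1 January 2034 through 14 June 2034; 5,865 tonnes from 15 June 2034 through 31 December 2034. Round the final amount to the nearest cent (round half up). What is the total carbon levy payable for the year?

€219,451.17

1 January – 14 June 2034: 873 tonnes at €16.44/tonne → €14,352.12
15 June – 31 December 2034: 5,865 tonnes at €34.97/tonne → €205,099.05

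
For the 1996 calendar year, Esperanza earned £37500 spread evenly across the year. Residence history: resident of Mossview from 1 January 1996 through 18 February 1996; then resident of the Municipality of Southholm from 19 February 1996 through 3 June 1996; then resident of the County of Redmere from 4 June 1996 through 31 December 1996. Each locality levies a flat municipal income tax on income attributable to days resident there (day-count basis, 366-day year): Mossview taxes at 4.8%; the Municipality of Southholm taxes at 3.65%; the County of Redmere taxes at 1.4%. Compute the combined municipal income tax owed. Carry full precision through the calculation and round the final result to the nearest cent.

Mossview, 1 January – 18 February 1996: 49 days → £37500 × 4.8% × 49/366 = £240.9836
The Municipality of Southholm, 19 February – 3 June 1996: 106 days → £37500 × 3.65% × 106/366 = £396.4139
The County of Redmere, 4 June – 31 December 1996: 211 days → £37500 × 1.4% × 211/366 = £302.6639
Total = £940.0615

£940.06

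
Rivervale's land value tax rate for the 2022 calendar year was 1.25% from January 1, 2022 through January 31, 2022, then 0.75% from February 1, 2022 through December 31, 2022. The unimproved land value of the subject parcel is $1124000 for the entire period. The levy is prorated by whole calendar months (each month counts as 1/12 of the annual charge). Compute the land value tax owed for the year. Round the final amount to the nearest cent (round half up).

$8898.33

January 1 – January 31, 2022: 1 month at 1.25% → $1124000 × 1.25% × 1/12 = $1170.8333
February 1 – December 31, 2022: 11 months at 0.75% → $1124000 × 0.75% × 11/12 = $7727.5000
Total = $8898.3333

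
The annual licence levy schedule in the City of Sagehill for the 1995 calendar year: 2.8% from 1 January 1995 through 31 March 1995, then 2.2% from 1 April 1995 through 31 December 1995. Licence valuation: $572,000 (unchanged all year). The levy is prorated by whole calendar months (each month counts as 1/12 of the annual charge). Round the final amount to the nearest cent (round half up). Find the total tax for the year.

1 January – 31 March 1995: 3 months at 2.8% → $572,000 × 2.8% × 3/12 = $4,004.0000
1 April – 31 December 1995: 9 months at 2.2% → $572,000 × 2.2% × 9/12 = $9,438.0000
Total = $13,442.0000

$13,442.00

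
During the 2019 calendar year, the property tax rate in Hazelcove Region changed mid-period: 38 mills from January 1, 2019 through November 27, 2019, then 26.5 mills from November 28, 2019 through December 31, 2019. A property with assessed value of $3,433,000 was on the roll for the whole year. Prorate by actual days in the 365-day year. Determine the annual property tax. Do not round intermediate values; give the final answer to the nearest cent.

$126,776.46

January 1 – November 27, 2019: 331 days at 38 mills → $3,433,000 × 3.8% × 331/365 = $118,302.1205
November 28 – December 31, 2019: 34 days at 26.5 mills → $3,433,000 × 2.65% × 34/365 = $8,474.3370
Total = $126,776.4575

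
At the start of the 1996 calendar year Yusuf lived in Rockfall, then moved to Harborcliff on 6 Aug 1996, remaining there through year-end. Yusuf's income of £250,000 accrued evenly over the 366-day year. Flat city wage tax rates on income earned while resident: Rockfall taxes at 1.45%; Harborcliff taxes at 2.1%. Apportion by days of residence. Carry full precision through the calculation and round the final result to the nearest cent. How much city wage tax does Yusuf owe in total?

£4,282.10

Rockfall, 1 Jan – 5 Aug 1996: 218 days → £250,000 × 1.45% × 218/366 = £2,159.1530
Harborcliff, 6 Aug – 31 Dec 1996: 148 days → £250,000 × 2.1% × 148/366 = £2,122.9508
Total = £4,282.1038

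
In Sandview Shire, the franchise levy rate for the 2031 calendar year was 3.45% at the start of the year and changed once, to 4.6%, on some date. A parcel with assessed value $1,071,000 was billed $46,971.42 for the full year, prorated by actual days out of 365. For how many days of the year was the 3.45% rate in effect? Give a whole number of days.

Let d = days at the first rate; then 365 − d days at the second rate.
$1,071,000 × [3.45%·d + 4.6%·(365−d)] / 365 = $46,971.42
Solving gives d = 68, so the new rate took effect on 10 Mar 2031.

68 days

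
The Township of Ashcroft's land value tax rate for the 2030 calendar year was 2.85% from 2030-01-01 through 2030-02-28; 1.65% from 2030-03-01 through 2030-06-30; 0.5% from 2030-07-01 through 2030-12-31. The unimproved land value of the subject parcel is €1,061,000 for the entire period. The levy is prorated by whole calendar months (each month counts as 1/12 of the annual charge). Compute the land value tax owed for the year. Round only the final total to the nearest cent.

2030-01-01 to 2030-02-28: 2 months at 2.85% → €1,061,000 × 2.85% × 2/12 = €5,039.7500
2030-03-01 to 2030-06-30: 4 months at 1.65% → €1,061,000 × 1.65% × 4/12 = €5,835.5000
2030-07-01 to 2030-12-31: 6 months at 0.5% → €1,061,000 × 0.5% × 6/12 = €2,652.5000
Total = €13,527.7500

€13,527.75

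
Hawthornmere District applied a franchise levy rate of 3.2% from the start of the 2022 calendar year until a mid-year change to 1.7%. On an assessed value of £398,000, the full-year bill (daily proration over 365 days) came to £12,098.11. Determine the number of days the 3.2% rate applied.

Let d = days at the first rate; then 365 − d days at the second rate.
£398,000 × [3.2%·d + 1.7%·(365−d)] / 365 = £12,098.11
Solving gives d = 326, so the new rate took effect on 23 November 2022.

326 days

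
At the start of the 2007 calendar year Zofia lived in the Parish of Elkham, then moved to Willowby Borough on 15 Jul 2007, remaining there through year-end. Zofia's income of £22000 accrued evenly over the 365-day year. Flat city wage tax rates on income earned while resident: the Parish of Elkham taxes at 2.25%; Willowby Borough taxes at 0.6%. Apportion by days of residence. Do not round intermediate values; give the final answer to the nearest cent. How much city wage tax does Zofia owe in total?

The Parish of Elkham, 1 Jan – 14 Jul 2007: 195 days → £22000 × 2.25% × 195/365 = £264.4521
Willowby Borough, 15 Jul – 31 Dec 2007: 170 days → £22000 × 0.6% × 170/365 = £61.4795
Total = £325.9315

£325.93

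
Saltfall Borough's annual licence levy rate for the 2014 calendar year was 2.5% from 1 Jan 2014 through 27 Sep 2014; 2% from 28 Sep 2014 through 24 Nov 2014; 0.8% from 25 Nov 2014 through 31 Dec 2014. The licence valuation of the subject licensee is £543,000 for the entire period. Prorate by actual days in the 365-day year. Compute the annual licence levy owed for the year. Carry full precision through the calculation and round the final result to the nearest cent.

1 Jan – 27 Sep 2014: 270 days at 2.5% → £543,000 × 2.5% × 270/365 = £10,041.7808
28 Sep – 24 Nov 2014: 58 days at 2% → £543,000 × 2% × 58/365 = £1,725.6986
25 Nov – 31 Dec 2014: 37 days at 0.8% → £543,000 × 0.8% × 37/365 = £440.3507
Total = £12,207.8301

£12,207.83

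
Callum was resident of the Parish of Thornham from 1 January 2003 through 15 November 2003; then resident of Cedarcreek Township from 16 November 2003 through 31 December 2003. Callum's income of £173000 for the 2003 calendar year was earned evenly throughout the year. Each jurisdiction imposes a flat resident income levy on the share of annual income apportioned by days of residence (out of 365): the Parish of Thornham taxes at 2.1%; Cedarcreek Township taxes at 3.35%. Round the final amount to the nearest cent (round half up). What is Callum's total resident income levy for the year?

£3905.53

The Parish of Thornham, 1 January – 15 November 2003: 319 days → £173000 × 2.1% × 319/365 = £3175.1425
Cedarcreek Township, 16 November – 31 December 2003: 46 days → £173000 × 3.35% × 46/365 = £730.3918
Total = £3905.5342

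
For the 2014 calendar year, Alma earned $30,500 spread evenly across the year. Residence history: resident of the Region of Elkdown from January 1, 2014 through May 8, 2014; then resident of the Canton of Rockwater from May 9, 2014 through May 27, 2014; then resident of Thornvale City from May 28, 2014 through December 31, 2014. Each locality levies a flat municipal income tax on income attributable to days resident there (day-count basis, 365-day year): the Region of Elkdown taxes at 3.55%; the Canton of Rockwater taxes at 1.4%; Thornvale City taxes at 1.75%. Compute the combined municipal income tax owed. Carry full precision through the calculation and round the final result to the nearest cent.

The Region of Elkdown, January 1 – May 8, 2014: 128 days → $30,500 × 3.55% × 128/365 = $379.7041
The Canton of Rockwater, May 9 – May 27, 2014: 19 days → $30,500 × 1.4% × 19/365 = $22.2274
Thornvale City, May 28 – December 31, 2014: 218 days → $30,500 × 1.75% × 218/365 = $318.7877
Total = $720.7192

$720.72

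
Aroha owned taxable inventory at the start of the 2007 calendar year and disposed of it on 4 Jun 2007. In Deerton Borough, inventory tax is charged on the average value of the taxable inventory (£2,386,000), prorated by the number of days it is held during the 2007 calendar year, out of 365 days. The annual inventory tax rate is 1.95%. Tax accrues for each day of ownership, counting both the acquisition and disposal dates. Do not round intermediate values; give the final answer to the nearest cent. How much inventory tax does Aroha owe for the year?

£19,758.04

Days held (1 Jan – 4 Jun 2007): 155 out of 365
Tax = £2,386,000 × 1.95% × 155/365 = £19,758.0411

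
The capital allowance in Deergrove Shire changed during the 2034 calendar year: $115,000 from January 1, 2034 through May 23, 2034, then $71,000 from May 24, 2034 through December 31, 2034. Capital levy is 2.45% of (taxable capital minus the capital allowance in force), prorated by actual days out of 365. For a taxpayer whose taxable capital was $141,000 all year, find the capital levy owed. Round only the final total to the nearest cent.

$1,292.66

January 1 – May 23, 2034: 143 days, exemption $115,000 → ($141,000 − $115,000) × 2.45% × 143/365 = $249.5644
May 24 – December 31, 2034: 222 days, exemption $71,000 → ($141,000 − $71,000) × 2.45% × 222/365 = $1,043.0959
Total = $1,292.6603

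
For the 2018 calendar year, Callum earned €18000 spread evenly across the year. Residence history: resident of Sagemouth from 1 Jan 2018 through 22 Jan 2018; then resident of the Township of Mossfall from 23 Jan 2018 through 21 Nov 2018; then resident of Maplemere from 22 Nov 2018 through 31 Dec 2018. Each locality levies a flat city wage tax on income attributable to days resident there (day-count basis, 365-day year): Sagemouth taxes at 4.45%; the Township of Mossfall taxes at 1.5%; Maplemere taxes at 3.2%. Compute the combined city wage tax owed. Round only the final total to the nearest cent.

€335.54

Sagemouth, 1 Jan – 22 Jan 2018: 22 days → €18000 × 4.45% × 22/365 = €48.2795
The Township of Mossfall, 23 Jan – 21 Nov 2018: 303 days → €18000 × 1.5% × 303/365 = €224.1370
Maplemere, 22 Nov – 31 Dec 2018: 40 days → €18000 × 3.2% × 40/365 = €63.1233
Total = €335.5397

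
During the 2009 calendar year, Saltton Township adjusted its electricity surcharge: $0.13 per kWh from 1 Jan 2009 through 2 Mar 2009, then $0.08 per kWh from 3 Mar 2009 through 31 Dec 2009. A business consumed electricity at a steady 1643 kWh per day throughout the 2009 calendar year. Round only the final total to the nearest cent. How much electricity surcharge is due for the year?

$52,986.75

1 Jan – 2 Mar 2009: 61 days × 1643 kWh/day = 100,223 kWh at $0.13/kWh → $13,028.99
3 Mar – 31 Dec 2009: 304 days × 1643 kWh/day = 499,472 kWh at $0.08/kWh → $39,957.76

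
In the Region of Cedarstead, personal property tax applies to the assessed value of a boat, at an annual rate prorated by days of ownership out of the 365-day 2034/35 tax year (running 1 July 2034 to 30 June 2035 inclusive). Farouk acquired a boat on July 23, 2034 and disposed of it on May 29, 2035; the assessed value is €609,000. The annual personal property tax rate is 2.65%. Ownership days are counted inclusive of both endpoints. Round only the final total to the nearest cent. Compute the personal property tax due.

Days held (July 23, 2034 – May 29, 2035): 311 out of 365
Tax = €609,000 × 2.65% × 311/365 = €13,750.8863

€13,750.89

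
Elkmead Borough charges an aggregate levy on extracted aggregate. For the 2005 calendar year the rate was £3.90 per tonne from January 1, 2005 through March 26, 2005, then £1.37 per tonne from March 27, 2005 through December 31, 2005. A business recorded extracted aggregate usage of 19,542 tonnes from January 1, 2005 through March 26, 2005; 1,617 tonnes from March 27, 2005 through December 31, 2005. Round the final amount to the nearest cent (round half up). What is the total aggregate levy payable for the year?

£78,429.09

January 1 – March 26, 2005: 19,542 tonnes at £3.90/tonne → £76,213.80
March 27 – December 31, 2005: 1,617 tonnes at £1.37/tonne → £2,215.29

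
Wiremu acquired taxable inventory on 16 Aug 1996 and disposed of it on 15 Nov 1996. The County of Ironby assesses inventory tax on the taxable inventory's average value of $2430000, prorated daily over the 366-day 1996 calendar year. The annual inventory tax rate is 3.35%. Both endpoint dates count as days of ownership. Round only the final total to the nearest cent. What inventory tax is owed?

Days held (16 Aug – 15 Nov 1996): 92 out of 366
Tax = $2430000 × 3.35% × 92/366 = $20462.4590

$20462.46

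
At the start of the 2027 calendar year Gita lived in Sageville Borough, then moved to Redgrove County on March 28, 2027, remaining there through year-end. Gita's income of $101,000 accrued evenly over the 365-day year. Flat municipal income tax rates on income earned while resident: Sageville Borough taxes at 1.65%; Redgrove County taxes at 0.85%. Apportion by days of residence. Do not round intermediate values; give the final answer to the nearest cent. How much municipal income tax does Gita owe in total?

$1,048.88

Sageville Borough, January 1 – March 27, 2027: 86 days → $101,000 × 1.65% × 86/365 = $392.6548
Redgrove County, March 28 – December 31, 2027: 279 days → $101,000 × 0.85% × 279/365 = $656.2233
Total = $1,048.8781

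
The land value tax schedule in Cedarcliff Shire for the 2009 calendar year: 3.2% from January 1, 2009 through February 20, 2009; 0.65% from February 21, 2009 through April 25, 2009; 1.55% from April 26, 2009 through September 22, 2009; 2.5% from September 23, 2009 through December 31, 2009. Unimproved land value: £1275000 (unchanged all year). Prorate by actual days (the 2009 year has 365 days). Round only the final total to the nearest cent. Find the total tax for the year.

£24008.42

January 1 – February 20, 2009: 51 days at 3.2% → £1275000 × 3.2% × 51/365 = £5700.8219
February 21 – April 25, 2009: 64 days at 0.65% → £1275000 × 0.65% × 64/365 = £1453.1507
April 26 – September 22, 2009: 150 days at 1.55% → £1275000 × 1.55% × 150/365 = £8121.5753
September 23 – December 31, 2009: 100 days at 2.5% → £1275000 × 2.5% × 100/365 = £8732.8767
Total = £24008.4247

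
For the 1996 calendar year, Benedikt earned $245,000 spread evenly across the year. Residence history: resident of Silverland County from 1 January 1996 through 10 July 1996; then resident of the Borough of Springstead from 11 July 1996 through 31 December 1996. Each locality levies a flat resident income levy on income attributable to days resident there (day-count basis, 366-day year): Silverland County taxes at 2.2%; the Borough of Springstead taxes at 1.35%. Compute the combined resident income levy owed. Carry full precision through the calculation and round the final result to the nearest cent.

Silverland County, 1 January – 10 July 1996: 192 days → $245,000 × 2.2% × 192/366 = $2,827.5410
The Borough of Springstead, 11 July – 31 December 1996: 174 days → $245,000 × 1.35% × 174/366 = $1,572.4180
Total = $4,399.9590

$4,399.96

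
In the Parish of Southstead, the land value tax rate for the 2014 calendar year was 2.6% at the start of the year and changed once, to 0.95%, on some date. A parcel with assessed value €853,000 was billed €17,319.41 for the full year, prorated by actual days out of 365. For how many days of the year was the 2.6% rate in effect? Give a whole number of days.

Let d = days at the first rate; then 365 − d days at the second rate.
€853,000 × [2.6%·d + 0.95%·(365−d)] / 365 = €17,319.41
Solving gives d = 239, so the new rate took effect on 28 August 2014.

239 days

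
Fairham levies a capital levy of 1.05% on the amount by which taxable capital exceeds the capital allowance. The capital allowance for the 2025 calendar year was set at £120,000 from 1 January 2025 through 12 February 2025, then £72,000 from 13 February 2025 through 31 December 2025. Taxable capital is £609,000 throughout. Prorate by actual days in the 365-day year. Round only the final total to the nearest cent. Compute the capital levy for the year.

£5,579.12

1 January – 12 February 2025: 43 days, exemption £120,000 → (£609,000 − £120,000) × 1.05% × 43/365 = £604.8863
13 February – 31 December 2025: 322 days, exemption £72,000 → (£609,000 − £72,000) × 1.05% × 322/365 = £4,974.2384
Total = £5,579.1247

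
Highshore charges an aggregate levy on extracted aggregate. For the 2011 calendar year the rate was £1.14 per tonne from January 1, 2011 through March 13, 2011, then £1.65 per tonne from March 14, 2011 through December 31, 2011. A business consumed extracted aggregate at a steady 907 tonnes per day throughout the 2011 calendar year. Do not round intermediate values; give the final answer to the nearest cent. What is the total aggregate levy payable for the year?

£512,935.71

January 1 – March 13, 2011: 72 days × 907 tonnes/day = 65,304 tonnes at £1.14/tonne → £74,446.56
March 14 – December 31, 2011: 293 days × 907 tonnes/day = 265,751 tonnes at £1.65/tonne → £438,489.15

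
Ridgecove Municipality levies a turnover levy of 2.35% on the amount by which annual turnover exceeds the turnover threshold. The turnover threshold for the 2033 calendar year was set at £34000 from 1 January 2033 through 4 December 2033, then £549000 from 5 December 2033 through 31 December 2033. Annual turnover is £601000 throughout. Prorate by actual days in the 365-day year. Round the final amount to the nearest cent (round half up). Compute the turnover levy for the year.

1 January – 4 December 2033: 338 days, exemption £34000 → (£601000 − £34000) × 2.35% × 338/365 = £12338.8521
5 December – 31 December 2033: 27 days, exemption £549000 → (£601000 − £549000) × 2.35% × 27/365 = £90.3945
Total = £12429.2466

£12429.25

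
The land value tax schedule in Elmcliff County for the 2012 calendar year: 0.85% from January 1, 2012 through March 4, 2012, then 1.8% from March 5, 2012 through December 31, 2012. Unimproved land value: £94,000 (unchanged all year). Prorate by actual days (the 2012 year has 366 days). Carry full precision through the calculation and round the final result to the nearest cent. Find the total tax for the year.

£1,535.85

January 1 – March 4, 2012: 64 days at 0.85% → £94,000 × 0.85% × 64/366 = £139.7158
March 5 – December 31, 2012: 302 days at 1.8% → £94,000 × 1.8% × 302/366 = £1,396.1311
Total = £1,535.8470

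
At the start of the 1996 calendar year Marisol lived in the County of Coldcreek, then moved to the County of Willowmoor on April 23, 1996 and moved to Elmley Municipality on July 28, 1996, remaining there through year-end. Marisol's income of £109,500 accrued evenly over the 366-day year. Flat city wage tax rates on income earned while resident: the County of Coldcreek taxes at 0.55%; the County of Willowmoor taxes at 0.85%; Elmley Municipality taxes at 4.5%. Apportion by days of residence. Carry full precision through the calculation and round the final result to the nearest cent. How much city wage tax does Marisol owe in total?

£2,543.78

The County of Coldcreek, January 1 – April 22, 1996: 113 days → £109,500 × 0.55% × 113/366 = £185.9406
The County of Willowmoor, April 23 – July 27, 1996: 96 days → £109,500 × 0.85% × 96/366 = £244.1311
Elmley Municipality, July 28 – December 31, 1996: 157 days → £109,500 × 4.5% × 157/366 = £2,113.7090
Total = £2,543.7807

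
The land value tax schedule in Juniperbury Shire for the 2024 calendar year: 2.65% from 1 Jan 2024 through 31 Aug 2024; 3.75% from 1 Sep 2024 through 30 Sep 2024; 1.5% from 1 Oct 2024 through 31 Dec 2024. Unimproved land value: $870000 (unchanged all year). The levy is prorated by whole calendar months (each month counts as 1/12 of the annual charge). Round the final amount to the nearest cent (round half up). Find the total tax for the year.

$21351.25

1 Jan – 31 Aug 2024: 8 months at 2.65% → $870000 × 2.65% × 8/12 = $15370.0000
1 Sep – 30 Sep 2024: 1 month at 3.75% → $870000 × 3.75% × 1/12 = $2718.7500
1 Oct – 31 Dec 2024: 3 months at 1.5% → $870000 × 1.5% × 3/12 = $3262.5000
Total = $21351.2500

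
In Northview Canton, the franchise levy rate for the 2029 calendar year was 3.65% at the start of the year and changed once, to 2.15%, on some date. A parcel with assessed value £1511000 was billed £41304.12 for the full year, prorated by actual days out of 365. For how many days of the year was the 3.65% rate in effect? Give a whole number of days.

Let d = days at the first rate; then 365 − d days at the second rate.
£1511000 × [3.65%·d + 2.15%·(365−d)] / 365 = £41304.12
Solving gives d = 142, so the new rate took effect on May 23, 2029.

142 days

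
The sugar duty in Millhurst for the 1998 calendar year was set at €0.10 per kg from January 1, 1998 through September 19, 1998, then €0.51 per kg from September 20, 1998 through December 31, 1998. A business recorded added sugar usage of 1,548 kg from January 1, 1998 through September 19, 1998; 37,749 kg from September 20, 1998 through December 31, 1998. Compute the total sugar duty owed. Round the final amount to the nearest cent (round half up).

January 1 – September 19, 1998: 1,548 kg at €0.10/kg → €154.80
September 20 – December 31, 1998: 37,749 kg at €0.51/kg → €19,251.99

€19,406.79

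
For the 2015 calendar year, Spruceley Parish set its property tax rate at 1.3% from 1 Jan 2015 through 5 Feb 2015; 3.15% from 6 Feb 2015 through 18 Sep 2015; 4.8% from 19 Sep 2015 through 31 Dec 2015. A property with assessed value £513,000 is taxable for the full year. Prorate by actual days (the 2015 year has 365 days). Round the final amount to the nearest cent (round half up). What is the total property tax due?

1 Jan – 5 Feb 2015: 36 days at 1.3% → £513,000 × 1.3% × 36/365 = £657.7644
6 Feb – 18 Sep 2015: 225 days at 3.15% → £513,000 × 3.15% × 225/365 = £9,961.3356
19 Sep – 31 Dec 2015: 104 days at 4.8% → £513,000 × 4.8% × 104/365 = £7,016.1534
Total = £17,635.2534

£17,635.25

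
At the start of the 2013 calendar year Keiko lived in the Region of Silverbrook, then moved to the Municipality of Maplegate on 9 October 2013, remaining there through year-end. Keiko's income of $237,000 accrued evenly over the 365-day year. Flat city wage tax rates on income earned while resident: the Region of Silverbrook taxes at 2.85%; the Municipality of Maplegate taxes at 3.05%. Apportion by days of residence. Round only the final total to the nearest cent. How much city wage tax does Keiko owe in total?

The Region of Silverbrook, 1 January – 8 October 2013: 281 days → $237,000 × 2.85% × 281/365 = $5,200.0397
The Municipality of Maplegate, 9 October – 31 December 2013: 84 days → $237,000 × 3.05% × 84/365 = $1,663.5452
Total = $6,863.5849

$6,863.58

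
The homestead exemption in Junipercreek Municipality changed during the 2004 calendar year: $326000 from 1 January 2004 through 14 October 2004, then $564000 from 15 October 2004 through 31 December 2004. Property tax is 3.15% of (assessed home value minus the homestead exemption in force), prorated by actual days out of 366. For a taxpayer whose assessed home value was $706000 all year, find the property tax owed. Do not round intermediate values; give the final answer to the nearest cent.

$10372.28

1 January – 14 October 2004: 288 days, exemption $326000 → ($706000 − $326000) × 3.15% × 288/366 = $9419.0164
15 October – 31 December 2004: 78 days, exemption $564000 → ($706000 − $564000) × 3.15% × 78/366 = $953.2623
Total = $10372.2787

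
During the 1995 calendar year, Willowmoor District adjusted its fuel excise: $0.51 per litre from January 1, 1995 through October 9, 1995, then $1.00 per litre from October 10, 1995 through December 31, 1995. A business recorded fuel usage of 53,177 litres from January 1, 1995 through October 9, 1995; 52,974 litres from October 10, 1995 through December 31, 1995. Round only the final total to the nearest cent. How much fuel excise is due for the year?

January 1 – October 9, 1995: 53,177 litres at $0.51/litre → $27120.27
October 10 – December 31, 1995: 52,974 litres at $1.00/litre → $52974.00

$80094.27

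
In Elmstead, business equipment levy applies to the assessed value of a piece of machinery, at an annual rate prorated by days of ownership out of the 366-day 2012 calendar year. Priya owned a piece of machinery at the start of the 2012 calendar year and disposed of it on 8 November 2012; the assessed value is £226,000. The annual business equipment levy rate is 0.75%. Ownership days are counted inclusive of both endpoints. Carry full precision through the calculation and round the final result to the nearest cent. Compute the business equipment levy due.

Days held (1 January – 8 November 2012): 313 out of 366
Tax = £226,000 × 0.75% × 313/366 = £1,449.5492

£1,449.55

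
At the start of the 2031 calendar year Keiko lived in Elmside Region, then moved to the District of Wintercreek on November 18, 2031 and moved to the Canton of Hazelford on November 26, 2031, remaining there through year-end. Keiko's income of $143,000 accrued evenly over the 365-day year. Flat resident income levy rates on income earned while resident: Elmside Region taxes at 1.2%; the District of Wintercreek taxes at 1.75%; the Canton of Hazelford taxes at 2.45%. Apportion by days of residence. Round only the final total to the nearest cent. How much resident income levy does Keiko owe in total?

$1,909.54

Elmside Region, January 1 – November 17, 2031: 321 days → $143,000 × 1.2% × 321/365 = $1,509.1397
The District of Wintercreek, November 18 – November 25, 2031: 8 days → $143,000 × 1.75% × 8/365 = $54.8493
The Canton of Hazelford, November 26 – December 31, 2031: 36 days → $143,000 × 2.45% × 36/365 = $345.5507
Total = $1,909.5397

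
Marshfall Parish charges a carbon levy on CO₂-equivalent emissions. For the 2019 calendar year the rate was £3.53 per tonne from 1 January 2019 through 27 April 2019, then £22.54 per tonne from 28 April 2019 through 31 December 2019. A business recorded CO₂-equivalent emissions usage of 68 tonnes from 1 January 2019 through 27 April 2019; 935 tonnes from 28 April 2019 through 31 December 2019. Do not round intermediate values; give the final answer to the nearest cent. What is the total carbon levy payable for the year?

£21,314.94

1 January – 27 April 2019: 68 tonnes at £3.53/tonne → £240.04
28 April – 31 December 2019: 935 tonnes at £22.54/tonne → £21,074.90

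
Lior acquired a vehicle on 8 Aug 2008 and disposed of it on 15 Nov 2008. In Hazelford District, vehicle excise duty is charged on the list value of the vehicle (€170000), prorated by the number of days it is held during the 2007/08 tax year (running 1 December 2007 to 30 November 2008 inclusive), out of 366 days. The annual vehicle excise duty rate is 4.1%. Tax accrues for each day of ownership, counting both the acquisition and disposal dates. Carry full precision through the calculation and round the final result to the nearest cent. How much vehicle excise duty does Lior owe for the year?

Days held (8 Aug – 15 Nov 2008): 100 out of 366
Tax = €170000 × 4.1% × 100/366 = €1904.3716

€1904.37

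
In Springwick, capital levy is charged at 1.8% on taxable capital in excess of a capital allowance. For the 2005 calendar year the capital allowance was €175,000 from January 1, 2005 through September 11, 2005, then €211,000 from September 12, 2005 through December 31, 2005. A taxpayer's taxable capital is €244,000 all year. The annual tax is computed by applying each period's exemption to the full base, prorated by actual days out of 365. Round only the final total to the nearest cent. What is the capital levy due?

€1,044.94

January 1 – September 11, 2005: 254 days, exemption €175,000 → (€244,000 − €175,000) × 1.8% × 254/365 = €864.2959
September 12 – December 31, 2005: 111 days, exemption €211,000 → (€244,000 − €211,000) × 1.8% × 111/365 = €180.6411
Total = €1,044.9370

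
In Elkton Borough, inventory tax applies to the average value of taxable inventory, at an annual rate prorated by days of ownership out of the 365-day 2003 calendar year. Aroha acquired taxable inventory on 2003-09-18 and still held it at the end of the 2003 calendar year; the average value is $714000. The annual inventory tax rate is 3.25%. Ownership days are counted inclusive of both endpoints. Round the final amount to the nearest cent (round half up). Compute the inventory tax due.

$6675.41

Days held (2003-09-18 to 2003-12-31): 105 out of 365
Tax = $714000 × 3.25% × 105/365 = $6675.4110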